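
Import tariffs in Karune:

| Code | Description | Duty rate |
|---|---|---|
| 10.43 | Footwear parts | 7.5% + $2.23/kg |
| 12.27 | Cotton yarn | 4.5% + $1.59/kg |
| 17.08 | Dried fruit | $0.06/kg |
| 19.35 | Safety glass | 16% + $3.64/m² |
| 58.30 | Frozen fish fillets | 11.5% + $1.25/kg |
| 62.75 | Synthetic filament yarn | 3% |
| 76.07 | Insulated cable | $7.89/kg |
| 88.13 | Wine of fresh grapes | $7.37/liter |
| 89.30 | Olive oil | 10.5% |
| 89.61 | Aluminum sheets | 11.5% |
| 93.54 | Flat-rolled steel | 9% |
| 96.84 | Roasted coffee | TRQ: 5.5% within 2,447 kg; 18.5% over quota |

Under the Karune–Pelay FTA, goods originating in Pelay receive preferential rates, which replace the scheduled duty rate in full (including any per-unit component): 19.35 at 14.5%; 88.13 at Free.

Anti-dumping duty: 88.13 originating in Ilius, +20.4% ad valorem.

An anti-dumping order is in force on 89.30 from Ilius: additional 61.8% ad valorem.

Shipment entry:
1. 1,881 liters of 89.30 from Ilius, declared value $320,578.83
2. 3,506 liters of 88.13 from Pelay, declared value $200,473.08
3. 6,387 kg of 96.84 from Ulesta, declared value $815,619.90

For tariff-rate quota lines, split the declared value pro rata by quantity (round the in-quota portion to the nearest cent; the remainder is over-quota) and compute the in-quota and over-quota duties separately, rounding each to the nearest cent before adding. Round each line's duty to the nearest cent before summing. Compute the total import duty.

$342,045.52

Line 1 (89.30, Ilius, 1,881 liters, $320,578.83):
Base rate for 89.30 is 10.5%.
Additional duty on 89.30 from Ilius: +61.8%. Applied ad valorem rate: 10.5% + 61.8% = 72.3%.
Duty = $320,578.83 × 72.3% = $231,778.49.
Line 2 (88.13, Pelay, 3,506 liters, $200,473.08):
Base rate for 88.13 is $7.37/liter.
Origin Pelay qualifies under the Karune–Pelay agreement and 88.13 is covered: preferential rate Free applies instead.
The additional-duty order on 88.13 targets Ilius, not Pelay; it does not apply.
Duty = $200,473.08 × 0% = $0.00.
Line 3 (96.84, Ulesta, 6,387 kg, $815,619.90):
Code 96.84 is under a tariff-rate quota (threshold 2,447 kg). In-quota: 2,447 kg at 5.5%; over-quota: 3,940 kg at 18.5%.
Pro-rata value split: in-quota = $815,619.90 × 2,447/6,387 = $312,481.90; over-quota = $815,619.90 − $312,481.90 = $503,138.00.
In-quota duty = $312,481.90 × 5.5% = $17,186.50. Over-quota duty = $503,138.00 × 18.5% = $93,080.53.
Line duty = $17,186.50 + $93,080.53 = $110,267.03.
Total = $231,778.49 + $0.00 + $110,267.03 = $342,045.52.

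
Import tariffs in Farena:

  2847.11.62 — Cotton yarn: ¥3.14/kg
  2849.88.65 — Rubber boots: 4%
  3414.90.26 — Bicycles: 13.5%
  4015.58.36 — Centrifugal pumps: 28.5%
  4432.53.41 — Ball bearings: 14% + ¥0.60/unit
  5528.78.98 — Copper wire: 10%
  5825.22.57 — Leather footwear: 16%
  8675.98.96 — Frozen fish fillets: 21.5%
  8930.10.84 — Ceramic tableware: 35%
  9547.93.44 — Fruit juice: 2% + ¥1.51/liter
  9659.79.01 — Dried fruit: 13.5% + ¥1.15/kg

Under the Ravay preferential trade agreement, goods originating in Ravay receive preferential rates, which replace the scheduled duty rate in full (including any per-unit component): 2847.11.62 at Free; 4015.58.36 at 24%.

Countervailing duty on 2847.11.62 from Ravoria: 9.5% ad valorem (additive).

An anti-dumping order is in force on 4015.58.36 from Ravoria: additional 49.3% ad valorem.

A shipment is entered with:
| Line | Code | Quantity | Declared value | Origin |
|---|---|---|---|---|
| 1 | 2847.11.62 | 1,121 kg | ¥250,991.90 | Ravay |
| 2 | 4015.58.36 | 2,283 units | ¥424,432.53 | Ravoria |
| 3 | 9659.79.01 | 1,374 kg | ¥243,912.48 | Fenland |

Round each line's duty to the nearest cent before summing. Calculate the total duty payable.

¥364,716.79

Line 1 (2847.11.62, Ravay, 1,121 kg, ¥250,991.90):
Base rate for 2847.11.62 is ¥3.14/kg.
Origin Ravay qualifies under the Farena–Ravay agreement and 2847.11.62 is covered: preferential rate Free applies instead.
The additional-duty order on 2847.11.62 targets Ravoria, not Ravay; it does not apply.
Duty = ¥250,991.90 × 0% = ¥0.00.
Line 2 (4015.58.36, Ravoria, 2,283 units, ¥424,432.53):
Base rate for 4015.58.36 is 28.5%.
4015.58.36 has an FTA preferential rate, but origin Ravoria is not Ravay; base rate stands.
Additional duty on 4015.58.36 from Ravoria: +49.3%. Applied ad valorem rate: 28.5% + 49.3% = 77.8%.
Duty = ¥424,432.53 × 77.8% = ¥330,208.51.
Line 3 (9659.79.01, Fenland, 1,374 kg, ¥243,912.48):
Base rate for 9659.79.01 is 13.5% + ¥1.15/kg.
Duty = ¥243,912.48 × 13.5% + 1,374 × ¥1.15 = ¥34,508.28.
Total = ¥0.00 + ¥330,208.51 + ¥34,508.28 = ¥364,716.79.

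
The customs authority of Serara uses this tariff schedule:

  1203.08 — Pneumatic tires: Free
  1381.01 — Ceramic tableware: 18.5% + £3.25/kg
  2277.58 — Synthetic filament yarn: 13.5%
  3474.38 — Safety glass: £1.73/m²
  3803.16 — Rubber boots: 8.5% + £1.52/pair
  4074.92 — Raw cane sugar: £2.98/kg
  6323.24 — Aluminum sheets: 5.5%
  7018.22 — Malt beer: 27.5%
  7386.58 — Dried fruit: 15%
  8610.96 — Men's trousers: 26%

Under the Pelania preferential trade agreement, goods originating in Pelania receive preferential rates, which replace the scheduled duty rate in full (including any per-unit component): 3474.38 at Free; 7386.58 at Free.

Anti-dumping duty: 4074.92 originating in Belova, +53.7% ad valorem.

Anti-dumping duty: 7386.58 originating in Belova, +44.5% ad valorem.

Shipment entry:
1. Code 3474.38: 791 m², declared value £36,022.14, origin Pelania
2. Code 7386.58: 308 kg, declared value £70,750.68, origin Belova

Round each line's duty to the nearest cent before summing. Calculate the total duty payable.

£42,096.65

Line 1 (3474.38, Pelania, 791 m², £36,022.14):
Base rate for 3474.38 is £1.73/m².
Origin Pelania qualifies under the Serara–Pelania agreement and 3474.38 is covered: preferential rate Free applies instead.
Duty = £36,022.14 × 0% = £0.00.
Line 2 (7386.58, Belova, 308 kg, £70,750.68):
Base rate for 7386.58 is 15%.
7386.58 has an FTA preferential rate, but origin Belova is not Pelania; base rate stands.
Additional duty on 7386.58 from Belova: +44.5%. Applied ad valorem rate: 15% + 44.5% = 59.5%.
Duty = £70,750.68 × 59.5% = £42,096.65.
Total = £0.00 + £42,096.65 = £42,096.65.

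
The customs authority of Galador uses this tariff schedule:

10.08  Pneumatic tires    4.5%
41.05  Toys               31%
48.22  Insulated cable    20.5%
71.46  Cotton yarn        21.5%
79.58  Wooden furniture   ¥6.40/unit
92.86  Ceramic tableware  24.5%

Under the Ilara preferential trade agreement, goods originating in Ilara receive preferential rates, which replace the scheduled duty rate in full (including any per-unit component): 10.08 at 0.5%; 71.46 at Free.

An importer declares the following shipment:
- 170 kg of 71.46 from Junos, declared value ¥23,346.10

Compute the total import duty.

Line 1 (71.46, Junos, 170 kg, ¥23,346.10):
Base rate for 71.46 is 21.5%.
71.46 has an FTA preferential rate, but origin Junos is not Ilara; base rate stands.
Duty = ¥23,346.10 × 21.5% = ¥5,019.41.

¥5,019.41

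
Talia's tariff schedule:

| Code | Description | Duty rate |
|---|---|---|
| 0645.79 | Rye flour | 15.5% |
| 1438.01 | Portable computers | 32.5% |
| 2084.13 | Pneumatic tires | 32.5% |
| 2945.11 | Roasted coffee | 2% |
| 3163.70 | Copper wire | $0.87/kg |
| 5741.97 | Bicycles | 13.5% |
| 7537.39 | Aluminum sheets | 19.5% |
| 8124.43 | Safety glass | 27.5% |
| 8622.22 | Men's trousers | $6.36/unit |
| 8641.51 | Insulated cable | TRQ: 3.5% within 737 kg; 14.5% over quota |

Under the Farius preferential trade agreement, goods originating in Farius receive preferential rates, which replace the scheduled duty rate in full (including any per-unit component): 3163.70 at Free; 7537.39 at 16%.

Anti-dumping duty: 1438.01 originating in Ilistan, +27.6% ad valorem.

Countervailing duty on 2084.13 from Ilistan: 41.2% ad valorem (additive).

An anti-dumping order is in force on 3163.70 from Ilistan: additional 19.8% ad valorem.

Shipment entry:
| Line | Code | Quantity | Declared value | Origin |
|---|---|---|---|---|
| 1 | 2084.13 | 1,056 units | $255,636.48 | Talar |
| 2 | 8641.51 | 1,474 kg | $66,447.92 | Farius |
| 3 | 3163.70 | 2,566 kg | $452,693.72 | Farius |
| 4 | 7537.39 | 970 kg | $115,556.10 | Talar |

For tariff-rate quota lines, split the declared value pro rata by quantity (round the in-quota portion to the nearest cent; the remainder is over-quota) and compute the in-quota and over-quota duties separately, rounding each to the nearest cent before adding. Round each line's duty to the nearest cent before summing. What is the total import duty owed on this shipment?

Line 1 (2084.13, Talar, 1,056 units, $255,636.48):
Base rate for 2084.13 is 32.5%.
The additional-duty order on 2084.13 targets Ilistan, not Talar; it does not apply.
Duty = $255,636.48 × 32.5% = $83,081.86.
Line 2 (8641.51, Farius, 1,474 kg, $66,447.92):
Code 8641.51 is under a tariff-rate quota (threshold 737 kg). In-quota: 737 kg at 3.5%; over-quota: 737 kg at 14.5%.
Pro-rata value split: in-quota = $66,447.92 × 737/1,474 = $33,223.96; over-quota = $66,447.92 − $33,223.96 = $33,223.96.
In-quota duty = $33,223.96 × 3.5% = $1,162.84. Over-quota duty = $33,223.96 × 14.5% = $4,817.47.
Line duty = $1,162.84 + $4,817.47 = $5,980.31.
Line 3 (3163.70, Farius, 2,566 kg, $452,693.72):
Base rate for 3163.70 is $0.87/kg.
Origin Farius qualifies under the Talia–Farius agreement and 3163.70 is covered: preferential rate Free applies instead.
The additional-duty order on 3163.70 targets Ilistan, not Farius; it does not apply.
Duty = $452,693.72 × 0% = $0.00.
Line 4 (7537.39, Talar, 970 kg, $115,556.10):
Base rate for 7537.39 is 19.5%.
7537.39 has an FTA preferential rate, but origin Talar is not Farius; base rate stands.
Duty = $115,556.10 × 19.5% = $22,533.44.
Total = $83,081.86 + $5,980.31 + $0.00 + $22,533.44 = $111,595.61.

$111,595.61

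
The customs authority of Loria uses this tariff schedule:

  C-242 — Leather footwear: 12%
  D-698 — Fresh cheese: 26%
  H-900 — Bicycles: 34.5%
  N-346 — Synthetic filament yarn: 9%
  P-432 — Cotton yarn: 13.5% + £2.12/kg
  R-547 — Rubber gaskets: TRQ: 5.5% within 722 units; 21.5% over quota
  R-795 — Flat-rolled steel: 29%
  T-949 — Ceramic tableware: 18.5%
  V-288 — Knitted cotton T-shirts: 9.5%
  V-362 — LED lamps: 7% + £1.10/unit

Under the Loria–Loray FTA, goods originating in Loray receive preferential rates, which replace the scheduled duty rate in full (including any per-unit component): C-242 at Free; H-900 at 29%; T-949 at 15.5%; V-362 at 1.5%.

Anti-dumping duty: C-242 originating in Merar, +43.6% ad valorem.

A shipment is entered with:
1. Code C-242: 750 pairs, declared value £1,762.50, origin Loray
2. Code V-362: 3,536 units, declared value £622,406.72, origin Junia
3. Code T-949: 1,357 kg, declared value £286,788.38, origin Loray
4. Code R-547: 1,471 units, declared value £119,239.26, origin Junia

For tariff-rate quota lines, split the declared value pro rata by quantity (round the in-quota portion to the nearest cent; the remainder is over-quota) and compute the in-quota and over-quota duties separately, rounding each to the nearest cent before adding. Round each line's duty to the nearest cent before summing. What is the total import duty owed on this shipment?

Line 1 (C-242, Loray, 750 pairs, £1,762.50):
Base rate for C-242 is 12%.
Origin Loray qualifies under the Loria–Loray agreement and C-242 is covered: preferential rate Free applies instead.
The additional-duty order on C-242 targets Merar, not Loray; it does not apply.
Duty = £1,762.50 × 0% = £0.00.
Line 2 (V-362, Junia, 3,536 units, £622,406.72):
Base rate for V-362 is 7% + £1.10/unit.
V-362 has an FTA preferential rate, but origin Junia is not Loray; base rate stands.
Duty = £622,406.72 × 7% + 3,536 × £1.10 = £47,458.07.
Line 3 (T-949, Loray, 1,357 kg, £286,788.38):
Base rate for T-949 is 18.5%.
Origin Loray qualifies under the Loria–Loray agreement and T-949 is covered: preferential rate 15.5% applies instead.
Duty = £286,788.38 × 15.5% = £44,452.20.
Line 4 (R-547, Junia, 1,471 units, £119,239.26):
Code R-547 is under a tariff-rate quota (threshold 722 units). In-quota: 722 units at 5.5%; over-quota: 749 units at 21.5%.
Pro-rata value split: in-quota = £119,239.26 × 722/1,471 = £58,525.32; over-quota = £119,239.26 − £58,525.32 = £60,713.94.
In-quota duty = £58,525.32 × 5.5% = £3,218.89. Over-quota duty = £60,713.94 × 21.5% = £13,053.50.
Line duty = £3,218.89 + £13,053.50 = £16,272.39.
Total = £0.00 + £47,458.07 + £44,452.20 + £16,272.39 = £108,182.66.

£108,182.66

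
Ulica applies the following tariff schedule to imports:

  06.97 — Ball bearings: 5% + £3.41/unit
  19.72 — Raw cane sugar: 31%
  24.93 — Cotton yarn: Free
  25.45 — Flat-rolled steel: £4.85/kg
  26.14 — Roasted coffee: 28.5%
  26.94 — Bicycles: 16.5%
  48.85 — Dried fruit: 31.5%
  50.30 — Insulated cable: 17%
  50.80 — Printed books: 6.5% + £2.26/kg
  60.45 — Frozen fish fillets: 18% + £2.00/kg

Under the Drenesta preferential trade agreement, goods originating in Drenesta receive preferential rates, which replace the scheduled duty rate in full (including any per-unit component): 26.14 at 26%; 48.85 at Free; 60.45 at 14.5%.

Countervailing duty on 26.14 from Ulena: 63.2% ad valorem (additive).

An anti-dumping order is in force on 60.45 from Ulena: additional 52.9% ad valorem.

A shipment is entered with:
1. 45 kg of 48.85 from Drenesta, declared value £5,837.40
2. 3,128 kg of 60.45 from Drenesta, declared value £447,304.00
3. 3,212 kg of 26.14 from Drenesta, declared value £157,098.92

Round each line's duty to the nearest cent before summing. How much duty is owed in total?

£105,704.80

Line 1 (48.85, Drenesta, 45 kg, £5,837.40):
Base rate for 48.85 is 31.5%.
Origin Drenesta qualifies under the Ulica–Drenesta agreement and 48.85 is covered: preferential rate Free applies instead.
Duty = £5,837.40 × 0% = £0.00.
Line 2 (60.45, Drenesta, 3,128 kg, £447,304.00):
Base rate for 60.45 is 18% + £2.00/kg.
Origin Drenesta qualifies under the Ulica–Drenesta agreement and 60.45 is covered: preferential rate 14.5% applies instead.
The additional-duty order on 60.45 targets Ulena, not Drenesta; it does not apply.
Duty = £447,304.00 × 14.5% = £64,859.08.
Line 3 (26.14, Drenesta, 3,212 kg, £157,098.92):
Base rate for 26.14 is 28.5%.
Origin Drenesta qualifies under the Ulica–Drenesta agreement and 26.14 is covered: preferential rate 26% applies instead.
The additional-duty order on 26.14 targets Ulena, not Drenesta; it does not apply.
Duty = £157,098.92 × 26% = £40,845.72.
Total = £0.00 + £64,859.08 + £40,845.72 = £105,704.80.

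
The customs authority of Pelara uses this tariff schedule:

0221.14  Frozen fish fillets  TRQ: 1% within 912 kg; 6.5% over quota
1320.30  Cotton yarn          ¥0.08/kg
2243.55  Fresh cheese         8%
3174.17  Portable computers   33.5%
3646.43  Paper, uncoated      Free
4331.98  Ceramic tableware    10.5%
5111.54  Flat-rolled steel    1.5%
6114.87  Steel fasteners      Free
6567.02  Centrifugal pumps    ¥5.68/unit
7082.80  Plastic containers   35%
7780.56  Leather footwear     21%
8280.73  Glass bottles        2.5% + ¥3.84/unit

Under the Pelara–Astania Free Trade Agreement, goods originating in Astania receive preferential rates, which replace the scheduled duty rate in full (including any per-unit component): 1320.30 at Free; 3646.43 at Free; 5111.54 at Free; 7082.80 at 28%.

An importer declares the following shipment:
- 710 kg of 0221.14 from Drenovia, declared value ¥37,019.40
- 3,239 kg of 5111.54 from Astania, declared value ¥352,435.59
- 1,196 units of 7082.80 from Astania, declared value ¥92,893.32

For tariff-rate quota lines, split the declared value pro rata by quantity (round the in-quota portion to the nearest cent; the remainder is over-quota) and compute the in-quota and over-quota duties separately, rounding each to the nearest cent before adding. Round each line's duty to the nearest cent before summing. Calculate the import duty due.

Line 1 (0221.14, Drenovia, 710 kg, ¥37,019.40):
Code 0221.14 is under a tariff-rate quota (threshold 912 kg). Quantity 710 kg is within the quota, so the in-quota rate 1% applies to the full value.
Duty = ¥37,019.40 × 1% = ¥370.19.
Line 2 (5111.54, Astania, 3,239 kg, ¥352,435.59):
Base rate for 5111.54 is 1.5%.
Origin Astania qualifies under the Pelara–Astania agreement and 5111.54 is covered: preferential rate Free applies instead.
Duty = ¥352,435.59 × 0% = ¥0.00.
Line 3 (7082.80, Astania, 1,196 units, ¥92,893.32):
Base rate for 7082.80 is 35%.
Origin Astania qualifies under the Pelara–Astania agreement and 7082.80 is covered: preferential rate 28% applies instead.
Duty = ¥92,893.32 × 28% = ¥26,010.13.
Total = ¥370.19 + ¥0.00 + ¥26,010.13 = ¥26,380.32.

¥26,380.32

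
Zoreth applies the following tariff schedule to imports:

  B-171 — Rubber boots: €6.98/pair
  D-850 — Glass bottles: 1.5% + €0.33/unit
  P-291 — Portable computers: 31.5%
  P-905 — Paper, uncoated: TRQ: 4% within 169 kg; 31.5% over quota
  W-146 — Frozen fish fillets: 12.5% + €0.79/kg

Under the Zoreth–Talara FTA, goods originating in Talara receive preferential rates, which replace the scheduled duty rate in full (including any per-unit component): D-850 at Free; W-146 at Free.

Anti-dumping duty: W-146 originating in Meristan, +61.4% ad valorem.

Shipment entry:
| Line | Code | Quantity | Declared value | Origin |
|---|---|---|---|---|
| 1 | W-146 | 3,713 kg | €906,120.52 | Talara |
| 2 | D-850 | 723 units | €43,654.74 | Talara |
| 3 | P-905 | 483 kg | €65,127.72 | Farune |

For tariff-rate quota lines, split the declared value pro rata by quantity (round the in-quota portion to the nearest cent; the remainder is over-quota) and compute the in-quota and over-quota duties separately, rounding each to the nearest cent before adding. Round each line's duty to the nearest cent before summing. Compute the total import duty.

Line 1 (W-146, Talara, 3,713 kg, €906,120.52):
Base rate for W-146 is 12.5% + €0.79/kg.
Origin Talara qualifies under the Zoreth–Talara agreement and W-146 is covered: preferential rate Free applies instead.
The additional-duty order on W-146 targets Meristan, not Talara; it does not apply.
Duty = €906,120.52 × 0% = €0.00.
Line 2 (D-850, Talara, 723 units, €43,654.74):
Base rate for D-850 is 1.5% + €0.33/unit.
Origin Talara qualifies under the Zoreth–Talara agreement and D-850 is covered: preferential rate Free applies instead.
Duty = €43,654.74 × 0% = €0.00.
Line 3 (P-905, Farune, 483 kg, €65,127.72):
Code P-905 is under a tariff-rate quota (threshold 169 kg). In-quota: 169 kg at 4%; over-quota: 314 kg at 31.5%.
Pro-rata value split: in-quota = €65,127.72 × 169/483 = €22,787.96; over-quota = €65,127.72 − €22,787.96 = €42,339.76.
In-quota duty = €22,787.96 × 4% = €911.52. Over-quota duty = €42,339.76 × 31.5% = €13,337.02.
Line duty = €911.52 + €13,337.02 = €14,248.54.
Total = €0.00 + €0.00 + €14,248.54 = €14,248.54.

€14,248.54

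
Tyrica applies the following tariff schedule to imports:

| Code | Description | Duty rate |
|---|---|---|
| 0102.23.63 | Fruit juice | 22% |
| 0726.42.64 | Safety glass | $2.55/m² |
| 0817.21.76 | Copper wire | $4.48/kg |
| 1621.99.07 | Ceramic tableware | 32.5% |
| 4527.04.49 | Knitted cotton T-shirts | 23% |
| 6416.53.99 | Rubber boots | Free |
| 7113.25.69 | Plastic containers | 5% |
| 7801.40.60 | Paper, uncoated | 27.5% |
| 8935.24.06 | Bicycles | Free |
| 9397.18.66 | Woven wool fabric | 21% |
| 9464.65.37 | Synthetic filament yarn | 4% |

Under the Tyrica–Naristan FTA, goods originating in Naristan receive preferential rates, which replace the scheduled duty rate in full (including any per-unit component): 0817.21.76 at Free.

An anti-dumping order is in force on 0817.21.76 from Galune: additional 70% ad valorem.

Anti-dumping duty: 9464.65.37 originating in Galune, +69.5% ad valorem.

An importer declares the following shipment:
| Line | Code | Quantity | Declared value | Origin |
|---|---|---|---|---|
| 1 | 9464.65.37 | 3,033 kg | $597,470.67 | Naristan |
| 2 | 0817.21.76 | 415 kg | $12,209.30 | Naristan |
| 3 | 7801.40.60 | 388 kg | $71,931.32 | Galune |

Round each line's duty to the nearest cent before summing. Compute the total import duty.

$43,679.94

Line 1 (9464.65.37, Naristan, 3,033 kg, $597,470.67):
Base rate for 9464.65.37 is 4%.
Origin Naristan is the FTA partner but 9464.65.37 is not on the preference list; base rate stands.
The additional-duty order on 9464.65.37 targets Galune, not Naristan; it does not apply.
Duty = $597,470.67 × 4% = $23,898.83.
Line 2 (0817.21.76, Naristan, 415 kg, $12,209.30):
Base rate for 0817.21.76 is $4.48/kg.
Origin Naristan qualifies under the Tyrica–Naristan agreement and 0817.21.76 is covered: preferential rate Free applies instead.
The additional-duty order on 0817.21.76 targets Galune, not Naristan; it does not apply.
Duty = $12,209.30 × 0% = $0.00.
Line 3 (7801.40.60, Galune, 388 kg, $71,931.32):
Base rate for 7801.40.60 is 27.5%.
Duty = $71,931.32 × 27.5% = $19,781.11.
Total = $23,898.83 + $0.00 + $19,781.11 = $43,679.94.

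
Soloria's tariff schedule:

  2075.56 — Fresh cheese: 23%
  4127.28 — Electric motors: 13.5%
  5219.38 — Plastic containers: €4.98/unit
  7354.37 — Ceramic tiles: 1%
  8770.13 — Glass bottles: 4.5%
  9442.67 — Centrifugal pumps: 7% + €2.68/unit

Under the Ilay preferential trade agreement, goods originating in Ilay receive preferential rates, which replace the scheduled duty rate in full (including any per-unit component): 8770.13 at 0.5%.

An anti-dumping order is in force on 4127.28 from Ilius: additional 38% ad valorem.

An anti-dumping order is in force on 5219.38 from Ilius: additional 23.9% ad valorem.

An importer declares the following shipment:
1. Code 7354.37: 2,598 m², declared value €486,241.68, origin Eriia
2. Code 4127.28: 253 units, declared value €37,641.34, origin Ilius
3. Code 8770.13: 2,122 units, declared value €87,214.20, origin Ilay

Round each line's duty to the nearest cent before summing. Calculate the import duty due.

€24,683.78

Line 1 (7354.37, Eriia, 2,598 m², €486,241.68):
Base rate for 7354.37 is 1%.
Duty = €486,241.68 × 1% = €4,862.42.
Line 2 (4127.28, Ilius, 253 units, €37,641.34):
Base rate for 4127.28 is 13.5%.
Additional duty on 4127.28 from Ilius: +38%. Applied ad valorem rate: 13.5% + 38% = 51.5%.
Duty = €37,641.34 × 51.5% = €19,385.29.
Line 3 (8770.13, Ilay, 2,122 units, €87,214.20):
Base rate for 8770.13 is 4.5%.
Origin Ilay qualifies under the Soloria–Ilay agreement and 8770.13 is covered: preferential rate 0.5% applies instead.
Duty = €87,214.20 × 0.5% = €436.07.
Total = €4,862.42 + €19,385.29 + €436.07 = €24,683.78.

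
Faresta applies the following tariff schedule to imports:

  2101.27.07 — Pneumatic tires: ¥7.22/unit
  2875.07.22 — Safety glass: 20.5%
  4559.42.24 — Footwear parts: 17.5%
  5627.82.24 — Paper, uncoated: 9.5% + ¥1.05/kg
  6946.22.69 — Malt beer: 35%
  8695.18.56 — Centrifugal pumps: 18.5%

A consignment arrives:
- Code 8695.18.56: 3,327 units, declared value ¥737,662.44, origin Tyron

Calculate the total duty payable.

Line 1 (8695.18.56, Tyron, 3,327 units, ¥737,662.44):
Base rate for 8695.18.56 is 18.5%.
Duty = ¥737,662.44 × 18.5% = ¥136,467.55.

¥136,467.55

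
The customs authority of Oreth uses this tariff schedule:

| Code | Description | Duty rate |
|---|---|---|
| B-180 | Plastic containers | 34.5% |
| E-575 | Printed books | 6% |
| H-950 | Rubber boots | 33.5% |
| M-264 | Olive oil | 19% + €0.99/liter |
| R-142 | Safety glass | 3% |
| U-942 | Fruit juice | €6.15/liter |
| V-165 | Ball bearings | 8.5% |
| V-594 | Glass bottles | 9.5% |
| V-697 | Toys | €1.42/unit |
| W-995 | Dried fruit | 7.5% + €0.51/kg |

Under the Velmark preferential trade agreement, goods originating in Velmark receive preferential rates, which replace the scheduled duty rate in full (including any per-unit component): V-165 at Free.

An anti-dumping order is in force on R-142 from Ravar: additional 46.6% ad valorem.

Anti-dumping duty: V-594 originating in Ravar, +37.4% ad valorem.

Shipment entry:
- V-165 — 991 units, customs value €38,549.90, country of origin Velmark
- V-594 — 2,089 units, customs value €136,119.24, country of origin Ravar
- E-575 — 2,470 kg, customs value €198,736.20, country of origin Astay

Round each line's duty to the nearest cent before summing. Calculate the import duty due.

Line 1 (V-165, Velmark, 991 units, €38,549.90):
Base rate for V-165 is 8.5%.
Origin Velmark qualifies under the Oreth–Velmark agreement and V-165 is covered: preferential rate Free applies instead.
Duty = €38,549.90 × 0% = €0.00.
Line 2 (V-594, Ravar, 2,089 units, €136,119.24):
Base rate for V-594 is 9.5%.
Additional duty on V-594 from Ravar: +37.4%. Applied ad valorem rate: 9.5% + 37.4% = 46.9%.
Duty = €136,119.24 × 46.9% = €63,839.92.
Line 3 (E-575, Astay, 2,470 kg, €198,736.20):
Base rate for E-575 is 6%.
Duty = €198,736.20 × 6% = €11,924.17.
Total = €0.00 + €63,839.92 + €11,924.17 = €75,764.09.

€75,764.09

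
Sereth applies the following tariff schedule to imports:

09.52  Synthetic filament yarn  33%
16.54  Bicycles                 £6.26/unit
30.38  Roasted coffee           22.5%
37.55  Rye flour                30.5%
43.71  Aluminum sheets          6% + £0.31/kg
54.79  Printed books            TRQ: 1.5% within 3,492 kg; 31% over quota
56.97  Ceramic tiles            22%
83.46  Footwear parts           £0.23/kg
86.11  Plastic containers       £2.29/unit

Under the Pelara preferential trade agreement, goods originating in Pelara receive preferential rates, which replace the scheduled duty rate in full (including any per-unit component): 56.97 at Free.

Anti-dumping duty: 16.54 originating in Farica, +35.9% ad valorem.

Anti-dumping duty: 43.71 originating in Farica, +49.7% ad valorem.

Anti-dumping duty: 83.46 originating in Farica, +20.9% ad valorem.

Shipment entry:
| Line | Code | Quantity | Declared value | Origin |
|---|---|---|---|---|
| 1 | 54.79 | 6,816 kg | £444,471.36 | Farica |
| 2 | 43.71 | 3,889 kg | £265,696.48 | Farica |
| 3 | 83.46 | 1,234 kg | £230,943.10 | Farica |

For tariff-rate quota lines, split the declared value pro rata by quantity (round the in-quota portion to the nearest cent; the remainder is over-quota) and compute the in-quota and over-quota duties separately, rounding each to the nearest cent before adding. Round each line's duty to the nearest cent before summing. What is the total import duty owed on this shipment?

Line 1 (54.79, Farica, 6,816 kg, £444,471.36):
Code 54.79 is under a tariff-rate quota (threshold 3,492 kg). In-quota: 3,492 kg at 1.5%; over-quota: 3,324 kg at 31%.
Pro-rata value split: in-quota = £444,471.36 × 3,492/6,816 = £227,713.32; over-quota = £444,471.36 − £227,713.32 = £216,758.04.
In-quota duty = £227,713.32 × 1.5% = £3,415.70. Over-quota duty = £216,758.04 × 31% = £67,194.99.
Line duty = £3,415.70 + £67,194.99 = £70,610.69.
Line 2 (43.71, Farica, 3,889 kg, £265,696.48):
Base rate for 43.71 is 6% + £0.31/kg.
Additional duty on 43.71 from Farica: +49.7%. Applied ad valorem rate: 6% + 49.7% = 55.7%.
Duty = £265,696.48 × 55.7% + 3,889 × £0.31 = £149,198.53.
Line 3 (83.46, Farica, 1,234 kg, £230,943.10):
Base rate for 83.46 is £0.23/kg.
Additional duty on 83.46 from Farica: +20.9% ad valorem. Applied ad valorem rate = 20.9%.
Duty = £230,943.10 × 20.9% + 1,234 × £0.23 = £48,550.93.
Total = £70,610.69 + £149,198.53 + £48,550.93 = £268,360.15.

£268,360.15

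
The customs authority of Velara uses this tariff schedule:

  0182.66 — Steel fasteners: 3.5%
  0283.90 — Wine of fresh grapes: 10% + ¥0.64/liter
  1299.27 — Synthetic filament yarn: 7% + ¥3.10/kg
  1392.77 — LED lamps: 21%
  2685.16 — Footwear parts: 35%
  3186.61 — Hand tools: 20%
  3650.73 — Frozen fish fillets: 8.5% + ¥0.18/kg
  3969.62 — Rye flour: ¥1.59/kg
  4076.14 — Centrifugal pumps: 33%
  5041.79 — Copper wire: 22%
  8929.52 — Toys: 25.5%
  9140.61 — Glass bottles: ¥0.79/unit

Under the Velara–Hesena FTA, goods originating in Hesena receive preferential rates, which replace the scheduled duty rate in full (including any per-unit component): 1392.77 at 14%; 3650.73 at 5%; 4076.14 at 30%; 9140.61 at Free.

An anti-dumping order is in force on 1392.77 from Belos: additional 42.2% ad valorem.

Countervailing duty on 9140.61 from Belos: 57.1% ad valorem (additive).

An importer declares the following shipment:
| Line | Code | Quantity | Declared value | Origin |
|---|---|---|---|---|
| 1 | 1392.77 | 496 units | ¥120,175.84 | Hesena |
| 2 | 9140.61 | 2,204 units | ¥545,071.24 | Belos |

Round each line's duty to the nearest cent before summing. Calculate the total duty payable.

¥329,801.46

Line 1 (1392.77, Hesena, 496 units, ¥120,175.84):
Base rate for 1392.77 is 21%.
Origin Hesena qualifies under the Velara–Hesena agreement and 1392.77 is covered: preferential rate 14% applies instead.
The additional-duty order on 1392.77 targets Belos, not Hesena; it does not apply.
Duty = ¥120,175.84 × 14% = ¥16,824.62.
Line 2 (9140.61, Belos, 2,204 units, ¥545,071.24):
Base rate for 9140.61 is ¥0.79/unit.
9140.61 has an FTA preferential rate, but origin Belos is not Hesena; base rate stands.
Additional duty on 9140.61 from Belos: +57.1% ad valorem. Applied ad valorem rate = 57.1%.
Duty = ¥545,071.24 × 57.1% + 2,204 × ¥0.79 = ¥312,976.84.
Total = ¥16,824.62 + ¥312,976.84 = ¥329,801.46.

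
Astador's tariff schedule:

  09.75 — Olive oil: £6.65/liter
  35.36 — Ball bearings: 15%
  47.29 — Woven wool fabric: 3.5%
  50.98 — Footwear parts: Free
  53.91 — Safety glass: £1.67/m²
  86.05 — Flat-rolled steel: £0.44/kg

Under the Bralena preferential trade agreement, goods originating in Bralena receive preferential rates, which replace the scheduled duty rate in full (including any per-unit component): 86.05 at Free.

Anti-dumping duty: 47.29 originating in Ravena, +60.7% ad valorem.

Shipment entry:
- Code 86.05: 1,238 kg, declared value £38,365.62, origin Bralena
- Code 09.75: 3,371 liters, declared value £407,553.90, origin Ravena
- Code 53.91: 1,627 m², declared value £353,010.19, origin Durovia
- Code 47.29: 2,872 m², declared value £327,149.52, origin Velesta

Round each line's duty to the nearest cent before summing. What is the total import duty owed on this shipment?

£36,584.47

Line 1 (86.05, Bralena, 1,238 kg, £38,365.62):
Base rate for 86.05 is £0.44/kg.
Origin Bralena qualifies under the Astador–Bralena agreement and 86.05 is covered: preferential rate Free applies instead.
Duty = £38,365.62 × 0% = £0.00.
Line 2 (09.75, Ravena, 3,371 liters, £407,553.90):
Base rate for 09.75 is £6.65/liter.
Duty = 3,371 × £6.65 = £22,417.15.
Line 3 (53.91, Durovia, 1,627 m², £353,010.19):
Base rate for 53.91 is £1.67/m².
Duty = 1,627 × £1.67 = £2,717.09.
Line 4 (47.29, Velesta, 2,872 m², £327,149.52):
Base rate for 47.29 is 3.5%.
The additional-duty order on 47.29 targets Ravena, not Velesta; it does not apply.
Duty = £327,149.52 × 3.5% = £11,450.23.
Total = £0.00 + £22,417.15 + £2,717.09 + £11,450.23 = £36,584.47.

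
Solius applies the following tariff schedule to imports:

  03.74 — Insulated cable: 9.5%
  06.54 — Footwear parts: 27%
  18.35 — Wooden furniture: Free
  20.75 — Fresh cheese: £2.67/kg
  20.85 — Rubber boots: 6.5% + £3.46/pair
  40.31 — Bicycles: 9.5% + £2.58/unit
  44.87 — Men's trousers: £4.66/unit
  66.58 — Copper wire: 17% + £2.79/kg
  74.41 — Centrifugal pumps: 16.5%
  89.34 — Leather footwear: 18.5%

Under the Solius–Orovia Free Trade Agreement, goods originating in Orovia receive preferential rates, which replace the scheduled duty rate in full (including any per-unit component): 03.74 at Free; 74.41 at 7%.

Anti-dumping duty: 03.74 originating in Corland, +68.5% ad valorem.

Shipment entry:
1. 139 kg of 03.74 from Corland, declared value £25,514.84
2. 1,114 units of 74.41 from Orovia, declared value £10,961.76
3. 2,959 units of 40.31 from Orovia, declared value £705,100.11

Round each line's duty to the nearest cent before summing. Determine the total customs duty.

£95,287.63

Line 1 (03.74, Corland, 139 kg, £25,514.84):
Base rate for 03.74 is 9.5%.
03.74 has an FTA preferential rate, but origin Corland is not Orovia; base rate stands.
Additional duty on 03.74 from Corland: +68.5%. Applied ad valorem rate: 9.5% + 68.5% = 78%.
Duty = £25,514.84 × 78% = £19,901.58.
Line 2 (74.41, Orovia, 1,114 units, £10,961.76):
Base rate for 74.41 is 16.5%.
Origin Orovia qualifies under the Solius–Orovia agreement and 74.41 is covered: preferential rate 7% applies instead.
Duty = £10,961.76 × 7% = £767.32.
Line 3 (40.31, Orovia, 2,959 units, £705,100.11):
Base rate for 40.31 is 9.5% + £2.58/unit.
Origin Orovia is the FTA partner but 40.31 is not on the preference list; base rate stands.
Duty = £705,100.11 × 9.5% + 2,959 × £2.58 = £74,618.73.
Total = £19,901.58 + £767.32 + £74,618.73 = £95,287.63.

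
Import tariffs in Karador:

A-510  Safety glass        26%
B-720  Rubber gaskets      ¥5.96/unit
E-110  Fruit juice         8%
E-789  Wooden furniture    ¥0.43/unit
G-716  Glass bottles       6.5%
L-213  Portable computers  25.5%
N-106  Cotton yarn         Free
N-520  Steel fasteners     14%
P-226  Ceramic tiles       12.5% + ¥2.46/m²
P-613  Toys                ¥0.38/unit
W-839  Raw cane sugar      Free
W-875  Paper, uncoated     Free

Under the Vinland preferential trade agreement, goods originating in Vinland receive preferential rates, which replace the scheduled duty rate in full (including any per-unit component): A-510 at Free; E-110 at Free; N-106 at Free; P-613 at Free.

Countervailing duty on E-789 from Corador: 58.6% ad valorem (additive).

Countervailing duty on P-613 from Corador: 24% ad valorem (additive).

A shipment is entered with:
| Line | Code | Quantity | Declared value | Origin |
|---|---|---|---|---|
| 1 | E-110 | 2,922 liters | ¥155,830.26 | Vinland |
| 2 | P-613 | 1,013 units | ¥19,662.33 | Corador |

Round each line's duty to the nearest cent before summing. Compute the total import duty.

¥5,103.90

Line 1 (E-110, Vinland, 2,922 liters, ¥155,830.26):
Base rate for E-110 is 8%.
Origin Vinland qualifies under the Karador–Vinland agreement and E-110 is covered: preferential rate Free applies instead.
Duty = ¥155,830.26 × 0% = ¥0.00.
Line 2 (P-613, Corador, 1,013 units, ¥19,662.33):
Base rate for P-613 is ¥0.38/unit.
P-613 has an FTA preferential rate, but origin Corador is not Vinland; base rate stands.
Additional duty on P-613 from Corador: +24% ad valorem. Applied ad valorem rate = 24%.
Duty = ¥19,662.33 × 24% + 1,013 × ¥0.38 = ¥5,103.90.
Total = ¥0.00 + ¥5,103.90 = ¥5,103.90.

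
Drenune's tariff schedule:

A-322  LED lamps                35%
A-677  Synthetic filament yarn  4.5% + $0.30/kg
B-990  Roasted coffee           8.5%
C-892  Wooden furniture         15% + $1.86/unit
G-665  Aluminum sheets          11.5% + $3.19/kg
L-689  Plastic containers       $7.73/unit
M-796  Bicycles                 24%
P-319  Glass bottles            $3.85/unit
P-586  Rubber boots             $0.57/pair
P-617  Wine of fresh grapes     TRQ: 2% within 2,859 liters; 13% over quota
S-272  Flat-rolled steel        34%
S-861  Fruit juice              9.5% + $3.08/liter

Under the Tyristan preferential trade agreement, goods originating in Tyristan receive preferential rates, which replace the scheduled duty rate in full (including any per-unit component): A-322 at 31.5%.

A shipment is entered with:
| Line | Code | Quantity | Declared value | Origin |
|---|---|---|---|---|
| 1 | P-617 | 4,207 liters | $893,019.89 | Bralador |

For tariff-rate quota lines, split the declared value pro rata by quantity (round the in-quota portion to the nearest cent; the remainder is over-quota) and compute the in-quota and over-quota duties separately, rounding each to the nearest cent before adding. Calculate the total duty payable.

Line 1 (P-617, Bralador, 4,207 liters, $893,019.89):
Code P-617 is under a tariff-rate quota (threshold 2,859 liters). In-quota: 2,859 liters at 2%; over-quota: 1,348 liters at 13%.
Pro-rata value split: in-quota = $893,019.89 × 2,859/4,207 = $606,879.93; over-quota = $893,019.89 − $606,879.93 = $286,139.96.
In-quota duty = $606,879.93 × 2% = $12,137.60. Over-quota duty = $286,139.96 × 13% = $37,198.19.
Line duty = $12,137.60 + $37,198.19 = $49,335.79.

$49,335.79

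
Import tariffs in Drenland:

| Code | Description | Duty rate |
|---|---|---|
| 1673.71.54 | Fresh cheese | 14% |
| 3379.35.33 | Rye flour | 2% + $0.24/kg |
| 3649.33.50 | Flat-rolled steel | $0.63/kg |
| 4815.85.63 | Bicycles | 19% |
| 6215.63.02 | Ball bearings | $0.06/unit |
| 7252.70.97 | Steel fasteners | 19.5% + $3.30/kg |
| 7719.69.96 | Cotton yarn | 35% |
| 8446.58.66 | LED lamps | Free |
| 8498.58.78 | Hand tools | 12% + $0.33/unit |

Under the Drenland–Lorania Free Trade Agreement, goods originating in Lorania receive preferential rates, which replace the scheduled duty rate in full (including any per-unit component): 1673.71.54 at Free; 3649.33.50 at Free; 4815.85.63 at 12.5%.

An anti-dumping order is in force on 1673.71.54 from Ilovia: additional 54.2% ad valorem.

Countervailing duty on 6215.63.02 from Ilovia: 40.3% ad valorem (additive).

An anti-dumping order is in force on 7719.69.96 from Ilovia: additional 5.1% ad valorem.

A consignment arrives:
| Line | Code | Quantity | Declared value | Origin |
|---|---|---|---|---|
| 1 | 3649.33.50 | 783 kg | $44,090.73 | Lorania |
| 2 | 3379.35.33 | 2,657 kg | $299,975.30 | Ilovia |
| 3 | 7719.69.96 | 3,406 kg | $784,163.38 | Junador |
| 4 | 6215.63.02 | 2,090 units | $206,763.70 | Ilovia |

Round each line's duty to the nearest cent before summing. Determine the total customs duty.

Line 1 (3649.33.50, Lorania, 783 kg, $44,090.73):
Base rate for 3649.33.50 is $0.63/kg.
Origin Lorania qualifies under the Drenland–Lorania agreement and 3649.33.50 is covered: preferential rate Free applies instead.
Duty = $44,090.73 × 0% = $0.00.
Line 2 (3379.35.33, Ilovia, 2,657 kg, $299,975.30):
Base rate for 3379.35.33 is 2% + $0.24/kg.
Duty = $299,975.30 × 2% + 2,657 × $0.24 = $6,637.19.
Line 3 (7719.69.96, Junador, 3,406 kg, $784,163.38):
Base rate for 7719.69.96 is 35%.
The additional-duty order on 7719.69.96 targets Ilovia, not Junador; it does not apply.
Duty = $784,163.38 × 35% = $274,457.18.
Line 4 (6215.63.02, Ilovia, 2,090 units, $206,763.70):
Base rate for 6215.63.02 is $0.06/unit.
Additional duty on 6215.63.02 from Ilovia: +40.3% ad valorem. Applied ad valorem rate = 40.3%.
Duty = $206,763.70 × 40.3% + 2,090 × $0.06 = $83,451.17.
Total = $0.00 + $6,637.19 + $274,457.18 + $83,451.17 = $364,545.54.

$364,545.54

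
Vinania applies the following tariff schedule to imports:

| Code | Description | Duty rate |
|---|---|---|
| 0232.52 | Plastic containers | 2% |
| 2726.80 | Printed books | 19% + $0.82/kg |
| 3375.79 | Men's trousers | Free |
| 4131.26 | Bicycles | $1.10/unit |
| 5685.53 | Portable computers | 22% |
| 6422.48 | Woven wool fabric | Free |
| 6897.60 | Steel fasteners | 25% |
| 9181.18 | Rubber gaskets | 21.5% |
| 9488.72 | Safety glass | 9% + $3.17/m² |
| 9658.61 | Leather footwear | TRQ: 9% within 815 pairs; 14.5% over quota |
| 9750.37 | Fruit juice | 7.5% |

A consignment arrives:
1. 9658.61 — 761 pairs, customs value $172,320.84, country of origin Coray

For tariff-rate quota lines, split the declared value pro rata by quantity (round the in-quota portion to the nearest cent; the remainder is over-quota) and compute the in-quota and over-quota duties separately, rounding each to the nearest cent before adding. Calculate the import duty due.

Line 1 (9658.61, Coray, 761 pairs, $172,320.84):
Code 9658.61 is under a tariff-rate quota (threshold 815 pairs). Quantity 761 pairs is within the quota, so the in-quota rate 9% applies to the full value.
Duty = $172,320.84 × 9% = $15,508.88.

$15,508.88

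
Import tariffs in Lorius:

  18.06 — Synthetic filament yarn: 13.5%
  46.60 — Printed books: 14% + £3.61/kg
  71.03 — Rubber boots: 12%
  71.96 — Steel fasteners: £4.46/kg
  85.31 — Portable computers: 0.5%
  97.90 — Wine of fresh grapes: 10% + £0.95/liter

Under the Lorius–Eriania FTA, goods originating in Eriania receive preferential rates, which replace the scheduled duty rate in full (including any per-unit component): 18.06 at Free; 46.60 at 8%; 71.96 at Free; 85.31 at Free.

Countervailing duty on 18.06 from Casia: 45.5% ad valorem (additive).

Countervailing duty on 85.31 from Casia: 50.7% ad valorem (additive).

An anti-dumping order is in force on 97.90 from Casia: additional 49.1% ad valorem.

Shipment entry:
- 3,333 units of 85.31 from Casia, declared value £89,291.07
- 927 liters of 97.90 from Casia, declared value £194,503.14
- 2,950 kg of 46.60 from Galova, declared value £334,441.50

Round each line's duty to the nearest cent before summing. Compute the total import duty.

£219,020.35

Line 1 (85.31, Casia, 3,333 units, £89,291.07):
Base rate for 85.31 is 0.5%.
85.31 has an FTA preferential rate, but origin Casia is not Eriania; base rate stands.
Additional duty on 85.31 from Casia: +50.7%. Applied ad valorem rate: 0.5% + 50.7% = 51.2%.
Duty = £89,291.07 × 51.2% = £45,717.03.
Line 2 (97.90, Casia, 927 liters, £194,503.14):
Base rate for 97.90 is 10% + £0.95/liter.
Additional duty on 97.90 from Casia: +49.1%. Applied ad valorem rate: 10% + 49.1% = 59.1%.
Duty = £194,503.14 × 59.1% + 927 × £0.95 = £115,832.01.
Line 3 (46.60, Galova, 2,950 kg, £334,441.50):
Base rate for 46.60 is 14% + £3.61/kg.
46.60 has an FTA preferential rate, but origin Galova is not Eriania; base rate stands.
Duty = £334,441.50 × 14% + 2,950 × £3.61 = £57,471.31.
Total = £45,717.03 + £115,832.01 + £57,471.31 = £219,020.35.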